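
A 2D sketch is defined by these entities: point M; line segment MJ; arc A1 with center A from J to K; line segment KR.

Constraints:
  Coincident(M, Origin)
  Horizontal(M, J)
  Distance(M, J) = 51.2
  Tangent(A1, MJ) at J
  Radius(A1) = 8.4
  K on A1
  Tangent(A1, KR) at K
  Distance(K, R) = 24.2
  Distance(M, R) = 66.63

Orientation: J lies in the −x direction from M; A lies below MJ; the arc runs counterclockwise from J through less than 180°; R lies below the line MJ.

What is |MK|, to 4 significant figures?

60.26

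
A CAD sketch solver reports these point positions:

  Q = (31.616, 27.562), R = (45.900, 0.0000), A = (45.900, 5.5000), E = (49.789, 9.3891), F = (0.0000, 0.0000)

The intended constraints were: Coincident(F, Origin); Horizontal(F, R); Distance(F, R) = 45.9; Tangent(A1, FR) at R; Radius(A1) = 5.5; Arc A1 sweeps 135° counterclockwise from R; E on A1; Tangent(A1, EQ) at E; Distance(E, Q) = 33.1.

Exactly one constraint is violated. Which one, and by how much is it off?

Distance(E, Q) = 33.1 — off by 7.40.

F = (0.00, 0.00) ✓; F.y = 0.00, R.y = 0.00 ✓; |FR| = 45.90 ✓; ∠(AR, RF) = 90.00° ✓; |AR| = 5.500 ✓; bearing(A→E) − bearing(A→R) = 135.0° ✓; |AE| = 5.500 ✓; ∠(AE, EQ) = 90.00° ✓; |EQ| = 25.70 ✗.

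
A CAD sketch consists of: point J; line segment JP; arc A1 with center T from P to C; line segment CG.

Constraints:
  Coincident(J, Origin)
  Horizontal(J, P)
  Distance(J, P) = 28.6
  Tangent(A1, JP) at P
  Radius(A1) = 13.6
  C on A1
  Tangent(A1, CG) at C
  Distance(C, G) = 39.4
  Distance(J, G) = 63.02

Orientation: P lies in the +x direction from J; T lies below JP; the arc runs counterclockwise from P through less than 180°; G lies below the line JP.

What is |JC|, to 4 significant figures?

24.47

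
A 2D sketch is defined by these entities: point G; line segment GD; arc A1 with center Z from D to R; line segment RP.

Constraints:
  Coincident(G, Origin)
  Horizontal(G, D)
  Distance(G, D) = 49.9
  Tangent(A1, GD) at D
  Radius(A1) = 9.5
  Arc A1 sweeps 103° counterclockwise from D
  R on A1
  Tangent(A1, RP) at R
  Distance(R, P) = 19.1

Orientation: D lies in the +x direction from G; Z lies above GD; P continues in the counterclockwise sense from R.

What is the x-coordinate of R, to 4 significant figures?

59.16

Since A1 is tangent to GD there, ZD ⟂ GD, so Z = D + (0, 9.5) = (49.90, 9.500). On A1, D sits at bearing -90° from Z; a 103° counterclockwise sweep puts R at bearing 13°, so R = Z + 9.5·(cos 13°, sin 13°) = (59.16, 11.64). So R.x = 59.16.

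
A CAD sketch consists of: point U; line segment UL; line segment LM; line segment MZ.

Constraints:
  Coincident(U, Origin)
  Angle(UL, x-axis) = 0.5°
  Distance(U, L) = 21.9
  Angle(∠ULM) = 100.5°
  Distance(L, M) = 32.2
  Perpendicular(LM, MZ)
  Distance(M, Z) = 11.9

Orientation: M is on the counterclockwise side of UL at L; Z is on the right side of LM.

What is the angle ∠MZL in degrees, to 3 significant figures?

69.7°

U is at the origin; UL runs at 0.5° with length 21.9, so L = 21.9·(cos 0.5°, sin 0.5°) = (21.9, 0.191). ∠ULM = 100.5°, so LM runs at 0.5° + (180° − 100.5°) = 80.0° from the x-axis; with |LM| = 32.2, M = L + 32.2·(cos 80.0°, sin 80.0°) = (27.5, 31.9). The perpendicularity gives MZ at right angles to LM; with |MZ| = 11.9 on the right of LM, Z = M + 11.9·(0.985, -0.174) = (39.2, 29.8). Then cos ∠MZL = ZM·ZL / (|ZM||ZL|), giving 69.7°.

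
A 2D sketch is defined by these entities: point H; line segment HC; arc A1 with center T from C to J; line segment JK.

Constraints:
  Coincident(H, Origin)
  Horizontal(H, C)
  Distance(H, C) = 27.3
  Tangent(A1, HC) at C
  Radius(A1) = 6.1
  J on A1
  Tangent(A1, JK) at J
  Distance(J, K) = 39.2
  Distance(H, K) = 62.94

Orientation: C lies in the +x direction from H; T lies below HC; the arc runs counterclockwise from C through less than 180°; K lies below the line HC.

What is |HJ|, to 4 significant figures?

25.00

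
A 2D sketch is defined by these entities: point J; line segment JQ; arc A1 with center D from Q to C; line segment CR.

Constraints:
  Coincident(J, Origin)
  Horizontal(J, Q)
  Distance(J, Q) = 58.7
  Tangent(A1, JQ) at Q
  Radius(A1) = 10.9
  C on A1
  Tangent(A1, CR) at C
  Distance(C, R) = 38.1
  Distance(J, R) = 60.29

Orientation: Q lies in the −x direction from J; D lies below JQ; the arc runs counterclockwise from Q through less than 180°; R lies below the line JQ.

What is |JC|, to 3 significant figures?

69.0

Checks: J = (0.00, 0.00) ✓; |DQ| = 10.90 ✓; |DC| = 10.90 ✓; ∠(DC, CR) = 90.00° ✓; |CR| = 38.10 ✓; |JR| = 60.29 ✓.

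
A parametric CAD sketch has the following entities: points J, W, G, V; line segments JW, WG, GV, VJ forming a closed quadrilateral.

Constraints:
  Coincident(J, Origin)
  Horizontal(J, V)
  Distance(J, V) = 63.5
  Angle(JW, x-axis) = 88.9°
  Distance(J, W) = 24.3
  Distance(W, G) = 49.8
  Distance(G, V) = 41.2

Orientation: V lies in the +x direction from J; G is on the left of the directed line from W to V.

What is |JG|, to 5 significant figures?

61.600

J is at the origin; J and V share the same y with |JV| = 63.5 and V in +x, so V = (63.5, 0). JW runs at 88.9° with |JW| = 24.3, so W = (0.46650, 24.296). G is determined by |WG| = 49.8 and |GV| = 41.2 together: it lies at the intersection of circle(W, 49.8) and circle(V, 41.2). With |WV| = 67.554, the foot of the radical line on WV is 39.569 from W and the perpendicular offset is √(49.8² − 39.569²) = 30.238. Taking the left-of-WV solution: G = (48.263, 38.279).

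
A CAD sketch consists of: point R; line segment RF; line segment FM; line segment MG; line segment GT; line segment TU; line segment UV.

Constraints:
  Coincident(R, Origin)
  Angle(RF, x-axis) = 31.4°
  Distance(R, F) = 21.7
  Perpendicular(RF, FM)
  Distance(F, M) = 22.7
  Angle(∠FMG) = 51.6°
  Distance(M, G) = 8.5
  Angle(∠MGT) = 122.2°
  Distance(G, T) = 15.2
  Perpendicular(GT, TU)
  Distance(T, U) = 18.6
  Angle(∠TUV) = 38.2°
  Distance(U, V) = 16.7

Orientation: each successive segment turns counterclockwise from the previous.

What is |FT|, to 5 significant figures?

5.5255

R is at the origin; RF runs at 31.4° with length 21.7, so F = (18.522, 11.306). RF ⟂ FM, so FM runs at 121.40°; with |FM| = 22.7, M = (6.6951, 30.682). ∠FMG = 51.6° gives MG at -110.20° from the x-axis; with |MG| = 8.5, G = (3.7601, 22.704). ∠MGT = 122.2° gives GT at -52.400° from the x-axis; with |GT| = 15.2, T = (13.034, 10.662). Then |FT| = |T − F| = 5.5255.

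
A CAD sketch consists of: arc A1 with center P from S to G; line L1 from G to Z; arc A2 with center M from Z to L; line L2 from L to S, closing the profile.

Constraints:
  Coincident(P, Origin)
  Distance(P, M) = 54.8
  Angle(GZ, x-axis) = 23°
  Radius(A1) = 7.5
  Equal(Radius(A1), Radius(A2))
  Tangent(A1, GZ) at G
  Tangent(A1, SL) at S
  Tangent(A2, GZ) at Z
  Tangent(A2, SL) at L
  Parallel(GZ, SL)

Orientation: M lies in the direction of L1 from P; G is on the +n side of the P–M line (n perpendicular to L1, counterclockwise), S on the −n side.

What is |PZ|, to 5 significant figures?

55.311

The slot axis is L1's direction at 23.0°, so u = (cos 23.0°, sin 23.0°) = (0.92050, 0.39073) and n = (−sin 23.0°, cos 23.0°) = (-0.39073, 0.92050). P is at the origin and M lies 54.8 along u from P, so M = 54.8·u = (50.444, 21.412). Tangency of A1 to both parallel lines with radius 7.5 puts G and S at P ± 7.5·n: G = (-2.9305, 6.9038), S = (2.9305, -6.9038). Equal radii place Z and L the same way about M: Z = M + 7.5·n = (47.513, 28.316), L = M − 7.5·n = (53.374, 14.508). Then |PZ| = |Z − P| = 55.311.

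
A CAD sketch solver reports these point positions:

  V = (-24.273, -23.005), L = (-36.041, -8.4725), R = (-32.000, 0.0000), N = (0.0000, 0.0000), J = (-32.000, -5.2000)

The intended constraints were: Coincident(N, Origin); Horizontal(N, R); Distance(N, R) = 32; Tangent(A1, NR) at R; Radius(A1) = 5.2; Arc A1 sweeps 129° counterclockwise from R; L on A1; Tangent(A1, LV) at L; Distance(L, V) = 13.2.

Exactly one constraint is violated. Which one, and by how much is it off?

Distance(L, V) = 13.2 — off by 5.50.

N = (0.00, 0.00) ✓; N.y = 0.00, R.y = 0.00 ✓; |NR| = 32.00 ✓; ∠(JR, RN) = 90.00° ✓; |JR| = 5.200 ✓; bearing(J→L) − bearing(J→R) = 129.0° ✓; |JL| = 5.200 ✓; ∠(JL, LV) = 90.00° ✓; |LV| = 18.70 ✗.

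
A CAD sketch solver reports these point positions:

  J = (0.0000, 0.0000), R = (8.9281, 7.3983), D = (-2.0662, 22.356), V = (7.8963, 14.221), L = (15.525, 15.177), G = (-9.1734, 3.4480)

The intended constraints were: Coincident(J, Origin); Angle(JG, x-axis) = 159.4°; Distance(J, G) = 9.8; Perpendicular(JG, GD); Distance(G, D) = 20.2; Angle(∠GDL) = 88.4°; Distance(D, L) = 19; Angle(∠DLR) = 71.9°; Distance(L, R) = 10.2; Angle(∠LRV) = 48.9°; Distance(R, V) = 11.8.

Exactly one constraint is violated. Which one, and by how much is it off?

Distance(R, V) = 11.8 — off by 4.90.

J = (0.00, 0.00) ✓; JG at 159.4° ✓; |JG| = 9.800 ✓; ∠(JG, GD) = 90.00° ✓; |GD| = 20.20 ✓; ∠GDL = 88.40° ✓; |DL| = 19.00 ✓; ∠DLR = 71.90° ✓; |LR| = 10.20 ✓; ∠LRV = 48.90° ✓; |RV| = 6.900 ✗.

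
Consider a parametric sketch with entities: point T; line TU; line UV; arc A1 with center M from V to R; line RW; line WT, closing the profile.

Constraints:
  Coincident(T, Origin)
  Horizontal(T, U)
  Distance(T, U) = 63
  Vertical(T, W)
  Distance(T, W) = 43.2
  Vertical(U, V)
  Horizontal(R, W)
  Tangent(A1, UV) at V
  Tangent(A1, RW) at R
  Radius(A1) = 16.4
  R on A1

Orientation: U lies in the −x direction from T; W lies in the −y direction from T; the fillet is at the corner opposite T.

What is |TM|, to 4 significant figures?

53.76

T and W share the same x with |TW| = 43.2 and W on the −y side, so W = (0.000, -43.20). The virtual corner opposite T is at (-63.00, -43.20). Tangency of A1 to UV means the radius MV is perpendicular to UV and A1 meets RW tangentially, so MR is at right angles to RW, with radius 16.4, so the center M sits 16.4 in from both sides at M = (-46.60, -26.80). Then |TM| = |M − T| = 53.76.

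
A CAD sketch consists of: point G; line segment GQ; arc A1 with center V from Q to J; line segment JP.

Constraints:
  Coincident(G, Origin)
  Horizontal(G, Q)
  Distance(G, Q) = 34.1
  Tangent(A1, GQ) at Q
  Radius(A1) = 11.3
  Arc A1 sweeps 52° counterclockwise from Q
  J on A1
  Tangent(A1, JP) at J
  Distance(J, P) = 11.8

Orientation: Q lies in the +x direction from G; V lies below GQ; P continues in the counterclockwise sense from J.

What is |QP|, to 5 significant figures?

21.155

G is at the origin; G and Q share the same y with |GQ| = 34.1 and Q on the +x side, so Q = (34.100, 0.0000). Since A1 is tangent to GQ there, VQ ⟂ GQ, so V = Q + (0, -11.3) = (34.100, -11.300). On A1, Q sits at bearing 90° from V; a 52° counterclockwise sweep puts J at bearing 142°, so J = V + 11.3·(cos 142°, sin 142°) = (25.195, -4.3430). Tangency of A1 to JP means the radius VJ is perpendicular to JP, so JP runs along (−sin 142°, cos 142°); with |JP| = 11.8, P = (17.931, -13.642). Then |QP| = |P − Q| = 21.155.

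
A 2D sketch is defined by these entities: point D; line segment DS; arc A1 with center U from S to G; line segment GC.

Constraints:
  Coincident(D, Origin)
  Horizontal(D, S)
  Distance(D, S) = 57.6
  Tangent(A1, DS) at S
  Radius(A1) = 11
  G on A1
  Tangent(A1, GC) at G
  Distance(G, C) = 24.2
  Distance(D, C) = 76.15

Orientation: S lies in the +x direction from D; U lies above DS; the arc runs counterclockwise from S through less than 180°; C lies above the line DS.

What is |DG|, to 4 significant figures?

69.56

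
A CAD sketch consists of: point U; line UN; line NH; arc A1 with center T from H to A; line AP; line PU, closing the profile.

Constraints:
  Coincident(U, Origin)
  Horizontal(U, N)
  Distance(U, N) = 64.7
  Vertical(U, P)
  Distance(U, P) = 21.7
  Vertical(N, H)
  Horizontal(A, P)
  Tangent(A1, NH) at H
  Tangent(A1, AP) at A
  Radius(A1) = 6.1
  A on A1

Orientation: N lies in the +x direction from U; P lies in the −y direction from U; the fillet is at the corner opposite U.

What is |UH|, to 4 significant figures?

66.55

U is at the origin; U and N share the same y with |UN| = 64.7 and N on the +x side, so N = (64.70, 0.000). UP is vertical with |UP| = 21.7 and P on the −y side, so P = (0.000, -21.70). The virtual corner opposite U is at (64.70, -21.70). Tangency of A1 to NH means the radius TH is perpendicular to NH and tangency of A1 to AP means the radius TA is perpendicular to AP, with radius 6.1, so the center T sits 6.1 in from both sides at T = (58.60, -15.60). That places the tangent points at H = (64.70, -15.60) on NH and A = (58.60, -21.70) on AP. Then |UH| = |H − U| = 66.55.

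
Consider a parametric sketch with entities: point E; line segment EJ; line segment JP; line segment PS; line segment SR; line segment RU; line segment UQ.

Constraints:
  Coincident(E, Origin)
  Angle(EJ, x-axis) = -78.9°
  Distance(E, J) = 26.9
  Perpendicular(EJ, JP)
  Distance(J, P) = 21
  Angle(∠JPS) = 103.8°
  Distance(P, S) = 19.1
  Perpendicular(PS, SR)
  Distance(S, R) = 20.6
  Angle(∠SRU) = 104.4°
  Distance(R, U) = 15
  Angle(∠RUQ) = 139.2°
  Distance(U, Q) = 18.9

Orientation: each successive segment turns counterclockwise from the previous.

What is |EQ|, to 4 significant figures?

35.20

∠SRU = 104.4° gives RU at -107.1° from the x-axis; with |RU| = 15.0, U = (1.698, -16.64). ∠RUQ = 139.2° gives UQ at -66.30° from the x-axis; with |UQ| = 18.9, Q = (9.295, -33.95). Then |EQ| = |Q − E| = 35.20.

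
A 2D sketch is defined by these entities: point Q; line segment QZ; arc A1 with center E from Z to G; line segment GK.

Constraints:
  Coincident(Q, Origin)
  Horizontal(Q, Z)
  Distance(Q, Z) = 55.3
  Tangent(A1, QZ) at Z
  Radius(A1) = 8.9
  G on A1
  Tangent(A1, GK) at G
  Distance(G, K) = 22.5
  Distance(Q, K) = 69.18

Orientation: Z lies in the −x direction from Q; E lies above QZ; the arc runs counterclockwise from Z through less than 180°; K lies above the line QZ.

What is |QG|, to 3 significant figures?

50.1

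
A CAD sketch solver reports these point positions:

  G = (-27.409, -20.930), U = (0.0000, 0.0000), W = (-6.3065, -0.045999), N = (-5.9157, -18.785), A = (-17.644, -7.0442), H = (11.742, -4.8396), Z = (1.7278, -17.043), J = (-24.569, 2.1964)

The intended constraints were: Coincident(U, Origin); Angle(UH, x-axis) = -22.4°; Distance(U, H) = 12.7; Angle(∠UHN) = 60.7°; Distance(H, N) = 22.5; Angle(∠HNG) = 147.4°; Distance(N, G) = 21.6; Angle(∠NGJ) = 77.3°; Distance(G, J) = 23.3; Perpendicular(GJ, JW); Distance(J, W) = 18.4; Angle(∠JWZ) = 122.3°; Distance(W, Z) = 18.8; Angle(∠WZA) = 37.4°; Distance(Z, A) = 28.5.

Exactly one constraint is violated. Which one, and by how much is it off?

Distance(Z, A) = 28.5 — off by 6.70.

U = (0.00, 0.00) ✓; UH at -22.40° ✓; |UH| = 12.70 ✓; ∠UHN = 60.70° ✓; |HN| = 22.50 ✓; ∠HNG = 147.4° ✓; |NG| = 21.60 ✓; ∠NGJ = 77.30° ✓; |GJ| = 23.30 ✓; ∠(GJ, JW) = 90.00° ✓; |JW| = 18.40 ✓; ∠JWZ = 122.3° ✓; |WZ| = 18.80 ✓; ∠WZA = 37.40° ✓; |ZA| = 21.80 ✗.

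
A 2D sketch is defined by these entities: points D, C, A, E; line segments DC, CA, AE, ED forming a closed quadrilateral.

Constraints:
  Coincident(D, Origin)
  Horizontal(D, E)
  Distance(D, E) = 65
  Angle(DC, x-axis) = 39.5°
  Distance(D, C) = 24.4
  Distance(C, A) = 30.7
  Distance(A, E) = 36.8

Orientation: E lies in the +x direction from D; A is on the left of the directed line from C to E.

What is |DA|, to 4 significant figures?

54.93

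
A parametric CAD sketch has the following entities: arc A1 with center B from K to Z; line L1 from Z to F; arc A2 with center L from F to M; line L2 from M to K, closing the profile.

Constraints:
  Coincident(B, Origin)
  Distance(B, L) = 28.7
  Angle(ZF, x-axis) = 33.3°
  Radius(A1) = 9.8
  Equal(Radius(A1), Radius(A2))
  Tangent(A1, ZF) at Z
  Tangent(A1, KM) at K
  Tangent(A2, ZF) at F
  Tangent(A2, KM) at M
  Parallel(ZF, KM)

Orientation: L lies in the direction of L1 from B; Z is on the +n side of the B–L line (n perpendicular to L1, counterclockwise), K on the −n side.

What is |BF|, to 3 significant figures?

30.3

Tangency of A1 to both parallel lines with radius 9.8 puts Z and K at B ± 9.8·n: Z = (-5.38, 8.19), K = (5.38, -8.19). Equal radii place F and M the same way about L: F = L + 9.8·n = (18.6, 23.9), M = L − 9.8·n = (29.4, 7.57). Then |BF| = |F − B| = 30.3.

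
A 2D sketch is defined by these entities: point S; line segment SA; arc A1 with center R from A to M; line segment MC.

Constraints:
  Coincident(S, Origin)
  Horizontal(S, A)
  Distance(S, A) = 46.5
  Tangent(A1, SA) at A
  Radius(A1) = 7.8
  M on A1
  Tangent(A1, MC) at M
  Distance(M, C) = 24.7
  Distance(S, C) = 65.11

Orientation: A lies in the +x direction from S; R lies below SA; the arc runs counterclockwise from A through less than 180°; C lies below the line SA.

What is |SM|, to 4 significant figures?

42.67

Checks: S = (0.00, 0.00) ✓; |RM| = 7.800 ✓; ∠(RM, MC) = 90.00° ✓; |MC| = 24.70 ✓; |SC| = 65.11 ✓.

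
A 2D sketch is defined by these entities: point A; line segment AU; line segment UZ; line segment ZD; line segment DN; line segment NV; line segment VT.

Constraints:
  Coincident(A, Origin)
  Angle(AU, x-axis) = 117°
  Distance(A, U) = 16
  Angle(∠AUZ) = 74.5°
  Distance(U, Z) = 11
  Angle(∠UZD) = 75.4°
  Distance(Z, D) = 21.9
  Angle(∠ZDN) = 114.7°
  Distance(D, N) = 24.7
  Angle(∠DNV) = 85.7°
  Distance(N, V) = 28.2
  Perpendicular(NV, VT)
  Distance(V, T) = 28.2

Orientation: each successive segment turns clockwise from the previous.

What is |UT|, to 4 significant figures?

8.337

A is at the origin; AU runs at 117.0° with length 16.0, so U = (-7.264, 14.26). ∠AUZ = 74.5° gives UZ at 11.50° from the x-axis; with |UZ| = 11.0, Z = (3.515, 16.45). ∠UZD = 75.4° gives ZD at -93.10° from the x-axis; with |ZD| = 21.9, D = (2.331, -5.419). ∠ZDN = 114.7° gives DN at -158.4° from the x-axis; with |DN| = 24.7, N = (-20.63, -14.51). ∠DNV = 85.7° gives NV at 107.3° from the x-axis; with |NV| = 28.2, V = (-29.02, 12.41). NV ⟂ VT, so VT runs at 17.30°; with |VT| = 28.2, T = (-2.096, 20.80). Then |UT| = |T − U| = 8.337.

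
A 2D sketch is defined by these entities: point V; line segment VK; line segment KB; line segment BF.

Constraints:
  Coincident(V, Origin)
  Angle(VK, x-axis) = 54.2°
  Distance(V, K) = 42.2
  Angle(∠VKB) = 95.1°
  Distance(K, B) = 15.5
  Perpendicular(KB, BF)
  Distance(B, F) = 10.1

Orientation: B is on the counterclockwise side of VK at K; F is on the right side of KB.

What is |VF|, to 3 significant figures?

55.6

∠VKB = 95.1°, so KB runs at 54.2° + (180° − 95.1°) = 139° from the x-axis; with |KB| = 15.5, B = K + 15.5·(cos 139°, sin 139°) = (13.0, 44.4). The perpendicularity gives BF at right angles to KB; with |BF| = 10.1 on the right of KB, F = B + 10.1·(0.655, 0.756) = (19.6, 52.0). Then |VF| = |F − V| = 55.6.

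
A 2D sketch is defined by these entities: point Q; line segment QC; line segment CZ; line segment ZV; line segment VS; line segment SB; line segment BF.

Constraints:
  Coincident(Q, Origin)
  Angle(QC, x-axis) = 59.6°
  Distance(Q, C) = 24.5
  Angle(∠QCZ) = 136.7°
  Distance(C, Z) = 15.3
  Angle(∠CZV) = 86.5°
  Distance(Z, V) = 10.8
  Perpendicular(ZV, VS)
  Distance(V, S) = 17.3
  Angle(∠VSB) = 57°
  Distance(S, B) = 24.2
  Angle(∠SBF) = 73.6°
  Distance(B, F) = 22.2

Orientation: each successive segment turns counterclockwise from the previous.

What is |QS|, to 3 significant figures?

16.8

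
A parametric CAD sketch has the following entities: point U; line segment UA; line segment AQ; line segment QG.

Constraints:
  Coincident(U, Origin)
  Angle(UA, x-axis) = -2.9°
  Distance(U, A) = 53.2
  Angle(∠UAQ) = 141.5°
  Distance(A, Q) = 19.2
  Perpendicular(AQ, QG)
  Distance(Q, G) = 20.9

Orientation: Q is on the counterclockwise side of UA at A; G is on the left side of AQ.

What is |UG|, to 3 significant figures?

62.0

U is at the origin; UA runs at -2.9° with length 53.2, so A = 53.2·(cos -2.9°, sin -2.9°) = (53.1, -2.69). ∠UAQ = 141.5°, so AQ runs at -2.9° + (180° − 141.5°) = 35.6° from the x-axis; with |AQ| = 19.2, Q = A + 19.2·(cos 35.6°, sin 35.6°) = (68.7, 8.49). AQ is perpendicular to QG; with |QG| = 20.9 on the left of AQ, G = Q + 20.9·(-0.582, 0.813) = (56.6, 25.5). Then |UG| = |G − U| = 62.0.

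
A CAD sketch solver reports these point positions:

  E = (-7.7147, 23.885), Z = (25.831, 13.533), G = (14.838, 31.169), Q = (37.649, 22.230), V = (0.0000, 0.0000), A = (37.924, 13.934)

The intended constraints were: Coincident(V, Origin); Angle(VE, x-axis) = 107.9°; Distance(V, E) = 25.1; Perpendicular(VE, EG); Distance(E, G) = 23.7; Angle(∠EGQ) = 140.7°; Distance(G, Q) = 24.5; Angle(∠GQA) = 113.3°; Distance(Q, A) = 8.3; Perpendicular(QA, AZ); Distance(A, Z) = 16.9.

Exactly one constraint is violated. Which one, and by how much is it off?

Distance(A, Z) = 16.9 — off by 4.80.

V = (0.00, 0.00) ✓; VE at 107.9° ✓; |VE| = 25.10 ✓; ∠(VE, EG) = 90.00° ✓; |EG| = 23.70 ✓; ∠EGQ = 140.7° ✓; |GQ| = 24.50 ✓; ∠GQA = 113.3° ✓; |QA| = 8.301 ✓; ∠(QA, AZ) = 90.00° ✓; |AZ| = 12.10 ✗.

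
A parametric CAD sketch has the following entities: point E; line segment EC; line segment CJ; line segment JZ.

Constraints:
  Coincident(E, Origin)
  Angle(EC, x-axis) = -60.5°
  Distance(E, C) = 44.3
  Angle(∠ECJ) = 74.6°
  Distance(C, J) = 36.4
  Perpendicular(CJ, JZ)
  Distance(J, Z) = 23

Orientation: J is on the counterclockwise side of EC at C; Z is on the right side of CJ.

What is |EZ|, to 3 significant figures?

70.2

E is at the origin; EC runs at -60.5° with length 44.3, so C = 44.3·(cos -60.5°, sin -60.5°) = (21.8, -38.6). ∠ECJ = 74.6°, so CJ runs at -60.5° + (180° − 74.6°) = 44.9° from the x-axis; with |CJ| = 36.4, J = C + 36.4·(cos 44.9°, sin 44.9°) = (47.6, -12.9). The perpendicularity gives JZ at right angles to CJ; with |JZ| = 23.0 on the right of CJ, Z = J + 23.0·(0.706, -0.708) = (63.8, -29.2). Then |EZ| = |Z − E| = 70.2.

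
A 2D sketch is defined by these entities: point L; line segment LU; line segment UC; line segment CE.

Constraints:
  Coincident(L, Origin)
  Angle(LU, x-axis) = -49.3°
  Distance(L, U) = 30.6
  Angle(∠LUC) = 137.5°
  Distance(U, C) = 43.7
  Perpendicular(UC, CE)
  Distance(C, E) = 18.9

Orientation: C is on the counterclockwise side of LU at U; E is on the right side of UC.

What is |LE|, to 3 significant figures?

77.2

L is at the origin; LU runs at -49.3° with length 30.6, so U = 30.6·(cos -49.3°, sin -49.3°) = (20.0, -23.2). ∠LUC = 137.5°, so UC runs at -49.3° + (180° − 137.5°) = -6.80° from the x-axis; with |UC| = 43.7, C = U + 43.7·(cos -6.80°, sin -6.80°) = (63.3, -28.4). The perpendicularity gives CE at right angles to UC; with |CE| = 18.9 on the right of UC, E = C + 18.9·(-0.118, -0.993) = (61.1, -47.1). Then |LE| = |E − L| = 77.2.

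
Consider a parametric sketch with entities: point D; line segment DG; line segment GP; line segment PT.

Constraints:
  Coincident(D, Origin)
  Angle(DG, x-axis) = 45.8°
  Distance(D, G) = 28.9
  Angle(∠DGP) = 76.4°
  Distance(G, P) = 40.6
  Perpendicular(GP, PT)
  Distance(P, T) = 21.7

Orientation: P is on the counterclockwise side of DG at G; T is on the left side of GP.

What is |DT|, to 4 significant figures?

34.40

∠DGP = 76.4°, so GP runs at 45.8° + (180° − 76.4°) = 149.4° from the x-axis; with |GP| = 40.6, P = G + 40.6·(cos 149.4°, sin 149.4°) = (-14.80, 41.39). The perpendicularity gives PT at right angles to GP; with |PT| = 21.7 on the left of GP, T = P + 21.7·(-0.5090, -0.8607) = (-25.84, 22.71). Then |DT| = |T − D| = 34.40.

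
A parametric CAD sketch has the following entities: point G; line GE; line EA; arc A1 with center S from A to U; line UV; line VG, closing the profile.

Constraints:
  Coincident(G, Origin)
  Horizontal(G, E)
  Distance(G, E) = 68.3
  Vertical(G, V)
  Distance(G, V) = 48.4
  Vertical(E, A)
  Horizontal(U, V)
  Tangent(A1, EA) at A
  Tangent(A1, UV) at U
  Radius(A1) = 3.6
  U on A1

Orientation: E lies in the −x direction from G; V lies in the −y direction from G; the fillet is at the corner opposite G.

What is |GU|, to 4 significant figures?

80.80

G is at the origin; GE is horizontal with |GE| = 68.3 and E on the −x side, so E = (-68.30, 0.000). GV is vertical with |GV| = 48.4 and V on the −y side, so V = (0.000, -48.40). The virtual corner opposite G is at (-68.30, -48.40). Tangency of A1 to EA means the radius SA is perpendicular to EA and the tangent condition forces SU to be normal to UV, with radius 3.6, so the center S sits 3.6 in from both sides at S = (-64.70, -44.80). That places the tangent points at A = (-68.30, -44.80) on EA and U = (-64.70, -48.40) on UV. Then |GU| = |U − G| = 80.80.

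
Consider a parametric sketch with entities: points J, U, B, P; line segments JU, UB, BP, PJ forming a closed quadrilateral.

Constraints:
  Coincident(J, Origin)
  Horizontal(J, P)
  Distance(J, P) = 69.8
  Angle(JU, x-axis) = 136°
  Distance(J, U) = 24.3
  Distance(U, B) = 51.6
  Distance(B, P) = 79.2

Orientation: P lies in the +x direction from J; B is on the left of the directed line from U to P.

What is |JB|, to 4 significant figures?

58.98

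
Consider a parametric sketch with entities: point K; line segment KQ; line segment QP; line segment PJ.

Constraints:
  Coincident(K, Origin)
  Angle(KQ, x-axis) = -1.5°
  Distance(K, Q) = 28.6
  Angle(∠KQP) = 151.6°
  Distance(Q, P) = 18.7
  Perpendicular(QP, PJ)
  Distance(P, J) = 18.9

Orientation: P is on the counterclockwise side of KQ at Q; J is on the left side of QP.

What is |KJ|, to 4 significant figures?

44.18

K is at the origin; KQ runs at -1.5° with length 28.6, so Q = 28.6·(cos -1.5°, sin -1.5°) = (28.59, -0.7487). ∠KQP = 151.6°, so QP runs at -1.5° + (180° − 151.6°) = 26.90° from the x-axis; with |QP| = 18.7, P = Q + 18.7·(cos 26.90°, sin 26.90°) = (45.27, 7.712). QP is perpendicular to PJ; with |PJ| = 18.9 on the left of QP, J = P + 18.9·(-0.4524, 0.8918) = (36.72, 24.57). Then |KJ| = |J − K| = 44.18.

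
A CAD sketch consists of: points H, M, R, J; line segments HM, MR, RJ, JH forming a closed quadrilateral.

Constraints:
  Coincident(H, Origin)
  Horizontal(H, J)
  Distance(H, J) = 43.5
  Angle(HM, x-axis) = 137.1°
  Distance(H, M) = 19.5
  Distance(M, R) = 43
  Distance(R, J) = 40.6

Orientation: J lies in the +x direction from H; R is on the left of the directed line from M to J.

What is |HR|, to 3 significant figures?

41.8

H is at the origin; H and J share the same y with |HJ| = 43.5 and J in +x, so J = (43.5, 0). HM runs at 137.1° with |HM| = 19.5, so M = (-14.3, 13.3). R is determined by |MR| = 43.0 and |RJ| = 40.6 together: it lies at the intersection of circle(M, 43.0) and circle(J, 40.6). With |MJ| = 59.3, the foot of the radical line on MJ is 31.3 from M and the perpendicular offset is √(43.0² − 31.3²) = 29.4. Taking the left-of-MJ solution: R = (22.8, 35.0).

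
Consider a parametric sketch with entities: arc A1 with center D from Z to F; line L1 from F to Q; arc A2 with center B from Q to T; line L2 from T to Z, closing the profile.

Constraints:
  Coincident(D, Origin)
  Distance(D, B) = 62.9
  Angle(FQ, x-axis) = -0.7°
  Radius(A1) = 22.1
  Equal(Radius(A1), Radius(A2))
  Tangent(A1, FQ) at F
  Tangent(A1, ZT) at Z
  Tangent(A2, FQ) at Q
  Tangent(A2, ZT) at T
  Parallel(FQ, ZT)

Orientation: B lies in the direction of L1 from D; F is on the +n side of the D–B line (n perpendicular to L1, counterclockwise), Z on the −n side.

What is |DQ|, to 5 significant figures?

66.669

The slot axis is L1's direction at -0.7°, so u = (cos -0.7°, sin -0.7°) = (0.99993, -0.012217) and n = (−sin -0.7°, cos -0.7°) = (0.012217, 0.99993). D is at the origin and B lies 62.9 along u from D, so B = 62.9·u = (62.895, -0.76845). Tangency of A1 to both parallel lines with radius 22.1 puts F and Z at D ± 22.1·n: F = (0.27000, 22.098), Z = (-0.27000, -22.098). Equal radii place Q and T the same way about B: Q = B + 22.1·n = (63.165, 21.330), T = B − 22.1·n = (62.625, -22.867). Then |DQ| = |Q − D| = 66.669.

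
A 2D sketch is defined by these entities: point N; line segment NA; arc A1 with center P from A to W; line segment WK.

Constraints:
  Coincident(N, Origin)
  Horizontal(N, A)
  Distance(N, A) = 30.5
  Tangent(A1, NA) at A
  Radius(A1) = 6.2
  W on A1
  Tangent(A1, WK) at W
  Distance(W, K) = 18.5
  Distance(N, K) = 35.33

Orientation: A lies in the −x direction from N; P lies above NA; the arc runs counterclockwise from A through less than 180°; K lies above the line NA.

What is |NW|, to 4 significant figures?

25.14

Checks: |PW| = 6.200 ✓; ∠(PW, WK) = 90.00° ✓; |WK| = 18.50 ✓; |NK| = 35.33 ✓.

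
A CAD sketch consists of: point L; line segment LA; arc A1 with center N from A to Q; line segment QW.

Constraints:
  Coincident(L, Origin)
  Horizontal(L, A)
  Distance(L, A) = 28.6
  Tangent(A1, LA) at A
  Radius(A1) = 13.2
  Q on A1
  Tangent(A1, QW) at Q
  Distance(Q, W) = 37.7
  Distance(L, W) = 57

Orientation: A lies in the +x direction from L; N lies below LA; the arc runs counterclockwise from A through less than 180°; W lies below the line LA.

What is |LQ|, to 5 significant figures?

21.940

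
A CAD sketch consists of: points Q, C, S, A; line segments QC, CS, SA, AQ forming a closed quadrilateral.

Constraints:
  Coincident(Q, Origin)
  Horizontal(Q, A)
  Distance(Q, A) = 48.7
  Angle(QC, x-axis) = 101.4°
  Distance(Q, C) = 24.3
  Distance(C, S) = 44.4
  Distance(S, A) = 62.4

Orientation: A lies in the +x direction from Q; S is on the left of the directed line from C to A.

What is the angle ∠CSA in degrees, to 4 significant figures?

63.93°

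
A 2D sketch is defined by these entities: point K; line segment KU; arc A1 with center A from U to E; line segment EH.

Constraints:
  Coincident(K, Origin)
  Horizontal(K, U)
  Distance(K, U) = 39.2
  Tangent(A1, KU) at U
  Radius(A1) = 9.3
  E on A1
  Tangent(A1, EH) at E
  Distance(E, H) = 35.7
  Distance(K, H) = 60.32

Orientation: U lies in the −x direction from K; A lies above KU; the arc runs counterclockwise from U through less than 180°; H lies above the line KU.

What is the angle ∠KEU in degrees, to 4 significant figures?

107.1°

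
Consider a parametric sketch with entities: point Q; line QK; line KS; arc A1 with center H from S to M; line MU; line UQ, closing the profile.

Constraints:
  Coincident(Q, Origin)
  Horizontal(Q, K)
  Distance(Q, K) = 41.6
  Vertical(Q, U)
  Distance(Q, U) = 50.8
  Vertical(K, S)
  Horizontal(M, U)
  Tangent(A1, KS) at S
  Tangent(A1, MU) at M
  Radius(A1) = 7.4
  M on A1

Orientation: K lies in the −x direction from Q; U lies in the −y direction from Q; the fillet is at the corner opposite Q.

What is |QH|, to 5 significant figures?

55.256

QU is vertical with |QU| = 50.8 and U on the −y side, so U = (0.0000, -50.800). The virtual corner opposite Q is at (-41.600, -50.800). Tangency of A1 to KS means the radius HS is perpendicular to KS and tangency of A1 to MU means the radius HM is perpendicular to MU, with radius 7.4, so the center H sits 7.4 in from both sides at H = (-34.200, -43.400). Then |QH| = |H − Q| = 55.256.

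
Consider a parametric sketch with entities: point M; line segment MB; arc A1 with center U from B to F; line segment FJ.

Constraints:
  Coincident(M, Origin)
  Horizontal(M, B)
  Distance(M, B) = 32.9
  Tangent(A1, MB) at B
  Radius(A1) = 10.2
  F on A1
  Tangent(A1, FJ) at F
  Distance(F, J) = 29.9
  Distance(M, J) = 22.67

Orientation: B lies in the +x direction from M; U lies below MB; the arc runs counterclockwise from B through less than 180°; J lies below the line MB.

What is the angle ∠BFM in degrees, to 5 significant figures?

153.68°

Checks: |UF| = 10.20 ✓; ∠(UF, FJ) = 90.00° ✓; |FJ| = 29.90 ✓; |MJ| = 22.67 ✓.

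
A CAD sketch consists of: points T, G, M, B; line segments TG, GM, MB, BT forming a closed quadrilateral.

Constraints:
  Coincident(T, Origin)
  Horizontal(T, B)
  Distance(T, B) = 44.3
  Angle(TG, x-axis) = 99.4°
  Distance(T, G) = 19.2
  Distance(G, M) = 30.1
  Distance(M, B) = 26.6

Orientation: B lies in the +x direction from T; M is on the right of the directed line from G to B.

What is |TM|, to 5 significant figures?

18.029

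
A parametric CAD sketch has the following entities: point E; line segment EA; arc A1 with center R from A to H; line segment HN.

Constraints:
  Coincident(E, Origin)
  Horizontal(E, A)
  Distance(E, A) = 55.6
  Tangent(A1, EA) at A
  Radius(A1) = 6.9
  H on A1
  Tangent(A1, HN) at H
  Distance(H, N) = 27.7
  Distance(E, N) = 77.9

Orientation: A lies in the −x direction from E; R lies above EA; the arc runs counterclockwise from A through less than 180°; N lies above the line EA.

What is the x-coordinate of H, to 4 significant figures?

-51.01

E is at the origin; E and A share the same y with |EA| = 55.6 and A on the −x side, so A = (-55.60, 0.000). The tangent condition forces RA to be normal to EA, so R = A + (0, 6.9) = (-55.60, 6.900). Since RH ⟂ HN (tangency), |RN| = √(6.9² + 27.7²) = 28.55 regardless of where H sits on A1. So N lies on both circle(E, 77.9) and circle(R, 28.55); the above-EA intersection is N = (-71.69, 30.48). H is the foot of the tangent from N: H = (-51.01, 12.05).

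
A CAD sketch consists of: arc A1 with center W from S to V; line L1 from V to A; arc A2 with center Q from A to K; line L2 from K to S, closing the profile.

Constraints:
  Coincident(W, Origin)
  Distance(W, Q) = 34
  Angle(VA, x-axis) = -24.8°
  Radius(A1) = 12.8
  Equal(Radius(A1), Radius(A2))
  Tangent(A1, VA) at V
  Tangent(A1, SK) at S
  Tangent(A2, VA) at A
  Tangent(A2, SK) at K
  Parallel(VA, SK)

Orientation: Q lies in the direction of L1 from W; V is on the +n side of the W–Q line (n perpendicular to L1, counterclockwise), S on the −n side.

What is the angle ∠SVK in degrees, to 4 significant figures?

53.02°

The slot axis is L1's direction at -24.8°, so u = (cos -24.8°, sin -24.8°) = (0.9078, -0.4195) and n = (−sin -24.8°, cos -24.8°) = (0.4195, 0.9078). W is at the origin and Q lies 34.0 along u from W, so Q = 34.0·u = (30.86, -14.26). Tangency of A1 to both parallel lines with radius 12.8 puts V and S at W ± 12.8·n: V = (5.369, 11.62), S = (-5.369, -11.62). Equal radii place A and K the same way about Q: A = Q + 12.8·n = (36.23, -2.642), K = Q − 12.8·n = (25.50, -25.88). Then cos ∠SVK = VS·VK / (|VS||VK|), giving 53.02°.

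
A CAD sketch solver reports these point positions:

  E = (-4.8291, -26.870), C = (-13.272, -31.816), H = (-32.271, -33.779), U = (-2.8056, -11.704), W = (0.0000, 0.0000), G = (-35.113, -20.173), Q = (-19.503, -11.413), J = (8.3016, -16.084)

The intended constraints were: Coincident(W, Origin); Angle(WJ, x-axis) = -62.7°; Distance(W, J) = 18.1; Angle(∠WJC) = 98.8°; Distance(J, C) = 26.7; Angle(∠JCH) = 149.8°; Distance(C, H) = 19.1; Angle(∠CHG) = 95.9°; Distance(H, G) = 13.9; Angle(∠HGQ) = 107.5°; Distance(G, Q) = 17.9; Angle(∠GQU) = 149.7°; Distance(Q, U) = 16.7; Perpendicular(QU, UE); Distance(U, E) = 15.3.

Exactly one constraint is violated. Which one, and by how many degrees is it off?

Perpendicular(QU, UE) — off by 6.60°.

W = (0.00, 0.00) ✓; WJ at -62.70° ✓; |WJ| = 18.10 ✓; ∠WJC = 98.80° ✓; |JC| = 26.70 ✓; ∠JCH = 149.8° ✓; |CH| = 19.10 ✓; ∠CHG = 95.90° ✓; |HG| = 13.90 ✓; ∠HGQ = 107.5° ✓; |GQ| = 17.90 ✓; ∠GQU = 149.7° ✓; |QU| = 16.70 ✓; ∠(QU, UE) = 96.60° ✗; |UE| = 15.30 ✓.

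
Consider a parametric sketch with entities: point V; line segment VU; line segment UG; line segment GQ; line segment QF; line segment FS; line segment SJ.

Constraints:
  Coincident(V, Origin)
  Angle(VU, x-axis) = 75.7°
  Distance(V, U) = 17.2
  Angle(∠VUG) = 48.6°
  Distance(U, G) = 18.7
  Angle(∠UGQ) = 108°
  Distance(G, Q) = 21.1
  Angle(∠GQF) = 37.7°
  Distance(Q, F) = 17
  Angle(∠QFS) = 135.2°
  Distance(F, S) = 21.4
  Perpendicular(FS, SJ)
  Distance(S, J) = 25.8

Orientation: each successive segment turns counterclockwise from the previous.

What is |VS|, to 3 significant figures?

23.8

V is at the origin; VU runs at 75.7° with length 17.2, so U = (4.25, 16.7). ∠VUG = 48.6° gives UG at -153° from the x-axis; with |UG| = 18.7, G = (-12.4, 8.15). ∠UGQ = 108.0° gives GQ at -80.9° from the x-axis; with |GQ| = 21.1, Q = (-9.06, -12.7). ∠GQF = 37.7° gives QF at 61.4° from the x-axis; with |QF| = 17.0, F = (-0.924, 2.24). ∠QFS = 135.2° gives FS at 106° from the x-axis; with |FS| = 21.4, S = (-6.89, 22.8). Then |VS| = |S − V| = 23.8.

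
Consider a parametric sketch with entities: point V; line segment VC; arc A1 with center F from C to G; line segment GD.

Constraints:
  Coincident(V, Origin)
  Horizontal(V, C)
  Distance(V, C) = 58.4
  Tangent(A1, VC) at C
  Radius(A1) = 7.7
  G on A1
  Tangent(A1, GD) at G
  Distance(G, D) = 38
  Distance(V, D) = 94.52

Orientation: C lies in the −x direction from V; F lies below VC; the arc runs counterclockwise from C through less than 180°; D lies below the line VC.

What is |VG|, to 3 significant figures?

64.3

V is at the origin; V and C share the same y with |VC| = 58.4 and C on the −x side, so C = (-58.4, 0.00). Since A1 is tangent to VC there, FC ⟂ VC, so F = C + (0, -7.7) = (-58.4, -7.70). Since FG ⟂ GD (tangency), |FD| = √(7.7² + 38.0²) = 38.8 regardless of where G sits on A1. So D lies on both circle(V, 94.52) and circle(F, 38.8); the below-VC intersection is D = (-89.2, -31.2). G is the foot of the tangent from D: G = (-64.2, -2.63).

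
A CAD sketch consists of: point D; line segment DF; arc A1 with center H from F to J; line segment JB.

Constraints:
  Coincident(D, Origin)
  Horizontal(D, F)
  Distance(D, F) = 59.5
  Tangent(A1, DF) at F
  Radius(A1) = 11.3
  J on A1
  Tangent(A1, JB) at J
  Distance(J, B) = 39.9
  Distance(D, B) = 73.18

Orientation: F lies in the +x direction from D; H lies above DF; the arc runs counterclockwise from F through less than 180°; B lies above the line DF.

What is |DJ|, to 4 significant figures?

71.49

Checks: |HJ| = 11.30 ✓; ∠(HJ, JB) = 90.00° ✓; |JB| = 39.90 ✓; |DB| = 73.18 ✓.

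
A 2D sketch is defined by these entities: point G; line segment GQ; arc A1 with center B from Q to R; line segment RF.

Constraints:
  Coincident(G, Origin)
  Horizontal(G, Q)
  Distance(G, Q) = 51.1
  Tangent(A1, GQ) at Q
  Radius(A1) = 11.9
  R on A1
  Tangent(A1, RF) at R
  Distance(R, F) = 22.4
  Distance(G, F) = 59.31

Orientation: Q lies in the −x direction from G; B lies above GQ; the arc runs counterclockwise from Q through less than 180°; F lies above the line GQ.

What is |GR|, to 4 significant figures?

42.66

Checks: |BQ| = 11.90 ✓; |BR| = 11.90 ✓; ∠(BR, RF) = 90.00° ✓; |RF| = 22.40 ✓; |GF| = 59.31 ✓.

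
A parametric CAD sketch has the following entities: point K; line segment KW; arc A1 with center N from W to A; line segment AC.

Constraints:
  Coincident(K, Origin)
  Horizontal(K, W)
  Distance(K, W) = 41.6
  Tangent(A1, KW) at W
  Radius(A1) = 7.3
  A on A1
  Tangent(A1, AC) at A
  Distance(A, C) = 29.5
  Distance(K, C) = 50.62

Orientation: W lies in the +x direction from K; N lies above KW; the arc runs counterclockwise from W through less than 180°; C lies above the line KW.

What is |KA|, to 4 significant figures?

49.26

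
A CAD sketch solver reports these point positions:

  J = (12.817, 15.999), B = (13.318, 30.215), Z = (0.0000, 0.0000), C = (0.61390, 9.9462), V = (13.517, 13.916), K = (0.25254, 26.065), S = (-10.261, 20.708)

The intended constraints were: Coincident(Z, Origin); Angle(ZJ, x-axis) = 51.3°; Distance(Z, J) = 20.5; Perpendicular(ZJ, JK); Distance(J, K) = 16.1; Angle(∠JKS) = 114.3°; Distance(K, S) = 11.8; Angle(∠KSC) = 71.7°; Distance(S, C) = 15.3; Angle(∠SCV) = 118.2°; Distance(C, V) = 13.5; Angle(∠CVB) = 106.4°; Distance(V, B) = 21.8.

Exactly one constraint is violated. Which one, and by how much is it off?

Distance(V, B) = 21.8 — off by 5.50.

Z = (0.00, 0.00) ✓; ZJ at 51.30° ✓; |ZJ| = 20.50 ✓; ∠(ZJ, JK) = 90.00° ✓; |JK| = 16.10 ✓; ∠JKS = 114.3° ✓; |KS| = 11.80 ✓; ∠KSC = 71.70° ✓; |SC| = 15.30 ✓; ∠SCV = 118.2° ✓; |CV| = 13.50 ✓; ∠CVB = 106.4° ✓; |VB| = 16.30 ✗.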